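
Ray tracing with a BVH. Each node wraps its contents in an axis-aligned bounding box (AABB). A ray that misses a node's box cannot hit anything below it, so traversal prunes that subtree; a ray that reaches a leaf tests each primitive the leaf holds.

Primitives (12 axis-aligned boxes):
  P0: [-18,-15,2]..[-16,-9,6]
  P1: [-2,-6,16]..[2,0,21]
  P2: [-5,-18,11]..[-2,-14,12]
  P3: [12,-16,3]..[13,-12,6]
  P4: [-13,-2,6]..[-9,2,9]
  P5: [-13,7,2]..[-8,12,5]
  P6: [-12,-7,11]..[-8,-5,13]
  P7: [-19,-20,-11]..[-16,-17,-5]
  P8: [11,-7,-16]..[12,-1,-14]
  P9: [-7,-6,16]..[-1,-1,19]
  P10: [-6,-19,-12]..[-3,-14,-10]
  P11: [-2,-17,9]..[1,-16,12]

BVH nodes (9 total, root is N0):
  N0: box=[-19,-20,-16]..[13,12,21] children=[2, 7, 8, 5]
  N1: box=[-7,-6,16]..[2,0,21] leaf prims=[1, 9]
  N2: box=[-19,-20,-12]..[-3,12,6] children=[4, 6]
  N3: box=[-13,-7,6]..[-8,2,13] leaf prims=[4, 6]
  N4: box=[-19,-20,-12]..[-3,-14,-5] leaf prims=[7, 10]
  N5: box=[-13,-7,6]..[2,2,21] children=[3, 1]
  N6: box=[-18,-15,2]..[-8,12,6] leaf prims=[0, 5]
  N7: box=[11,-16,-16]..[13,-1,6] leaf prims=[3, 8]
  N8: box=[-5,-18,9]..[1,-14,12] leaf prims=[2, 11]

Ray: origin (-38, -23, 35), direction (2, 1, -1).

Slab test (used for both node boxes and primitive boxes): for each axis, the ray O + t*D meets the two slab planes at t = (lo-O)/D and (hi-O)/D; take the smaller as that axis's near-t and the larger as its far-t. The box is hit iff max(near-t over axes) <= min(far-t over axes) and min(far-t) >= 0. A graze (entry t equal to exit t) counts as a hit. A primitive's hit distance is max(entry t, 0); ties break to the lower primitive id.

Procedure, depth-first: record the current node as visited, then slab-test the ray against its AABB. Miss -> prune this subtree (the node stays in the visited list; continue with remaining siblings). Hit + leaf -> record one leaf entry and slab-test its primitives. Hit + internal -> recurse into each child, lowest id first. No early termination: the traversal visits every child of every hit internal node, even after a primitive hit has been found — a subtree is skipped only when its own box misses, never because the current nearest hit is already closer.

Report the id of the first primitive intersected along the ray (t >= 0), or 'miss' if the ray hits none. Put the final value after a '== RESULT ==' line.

Traverse from the root:
N0 x:[19/2,51/2] y:[3,35] z:[14,51] -> hit [14,51/2], descend [2, 5, 7, 8]
  N2 x:[19/2,35/2] y:[3,35] z:[29,47] -> miss, prune
  N5 x:[25/2,20] y:[16,25] z:[14,29] -> hit [16,20], descend [1, 3]
    N1 x:[31/2,20] y:[17,23] z:[14,19] -> hit [17,19] leaf, test {P1@t=18, P9@t=17}
    N3 x:[25/2,15] y:[16,25] z:[22,29] -> miss, prune
  N7 x:[49/2,51/2] y:[7,22] z:[29,51] -> miss, prune
  N8 x:[33/2,39/2] y:[5,9] z:[23,26] -> miss, prune

7 AABB tests over nodes [0, 2, 5, 1, 3, 7, 8]; 1 leaf entered; closest P9.

== RESULT ==
9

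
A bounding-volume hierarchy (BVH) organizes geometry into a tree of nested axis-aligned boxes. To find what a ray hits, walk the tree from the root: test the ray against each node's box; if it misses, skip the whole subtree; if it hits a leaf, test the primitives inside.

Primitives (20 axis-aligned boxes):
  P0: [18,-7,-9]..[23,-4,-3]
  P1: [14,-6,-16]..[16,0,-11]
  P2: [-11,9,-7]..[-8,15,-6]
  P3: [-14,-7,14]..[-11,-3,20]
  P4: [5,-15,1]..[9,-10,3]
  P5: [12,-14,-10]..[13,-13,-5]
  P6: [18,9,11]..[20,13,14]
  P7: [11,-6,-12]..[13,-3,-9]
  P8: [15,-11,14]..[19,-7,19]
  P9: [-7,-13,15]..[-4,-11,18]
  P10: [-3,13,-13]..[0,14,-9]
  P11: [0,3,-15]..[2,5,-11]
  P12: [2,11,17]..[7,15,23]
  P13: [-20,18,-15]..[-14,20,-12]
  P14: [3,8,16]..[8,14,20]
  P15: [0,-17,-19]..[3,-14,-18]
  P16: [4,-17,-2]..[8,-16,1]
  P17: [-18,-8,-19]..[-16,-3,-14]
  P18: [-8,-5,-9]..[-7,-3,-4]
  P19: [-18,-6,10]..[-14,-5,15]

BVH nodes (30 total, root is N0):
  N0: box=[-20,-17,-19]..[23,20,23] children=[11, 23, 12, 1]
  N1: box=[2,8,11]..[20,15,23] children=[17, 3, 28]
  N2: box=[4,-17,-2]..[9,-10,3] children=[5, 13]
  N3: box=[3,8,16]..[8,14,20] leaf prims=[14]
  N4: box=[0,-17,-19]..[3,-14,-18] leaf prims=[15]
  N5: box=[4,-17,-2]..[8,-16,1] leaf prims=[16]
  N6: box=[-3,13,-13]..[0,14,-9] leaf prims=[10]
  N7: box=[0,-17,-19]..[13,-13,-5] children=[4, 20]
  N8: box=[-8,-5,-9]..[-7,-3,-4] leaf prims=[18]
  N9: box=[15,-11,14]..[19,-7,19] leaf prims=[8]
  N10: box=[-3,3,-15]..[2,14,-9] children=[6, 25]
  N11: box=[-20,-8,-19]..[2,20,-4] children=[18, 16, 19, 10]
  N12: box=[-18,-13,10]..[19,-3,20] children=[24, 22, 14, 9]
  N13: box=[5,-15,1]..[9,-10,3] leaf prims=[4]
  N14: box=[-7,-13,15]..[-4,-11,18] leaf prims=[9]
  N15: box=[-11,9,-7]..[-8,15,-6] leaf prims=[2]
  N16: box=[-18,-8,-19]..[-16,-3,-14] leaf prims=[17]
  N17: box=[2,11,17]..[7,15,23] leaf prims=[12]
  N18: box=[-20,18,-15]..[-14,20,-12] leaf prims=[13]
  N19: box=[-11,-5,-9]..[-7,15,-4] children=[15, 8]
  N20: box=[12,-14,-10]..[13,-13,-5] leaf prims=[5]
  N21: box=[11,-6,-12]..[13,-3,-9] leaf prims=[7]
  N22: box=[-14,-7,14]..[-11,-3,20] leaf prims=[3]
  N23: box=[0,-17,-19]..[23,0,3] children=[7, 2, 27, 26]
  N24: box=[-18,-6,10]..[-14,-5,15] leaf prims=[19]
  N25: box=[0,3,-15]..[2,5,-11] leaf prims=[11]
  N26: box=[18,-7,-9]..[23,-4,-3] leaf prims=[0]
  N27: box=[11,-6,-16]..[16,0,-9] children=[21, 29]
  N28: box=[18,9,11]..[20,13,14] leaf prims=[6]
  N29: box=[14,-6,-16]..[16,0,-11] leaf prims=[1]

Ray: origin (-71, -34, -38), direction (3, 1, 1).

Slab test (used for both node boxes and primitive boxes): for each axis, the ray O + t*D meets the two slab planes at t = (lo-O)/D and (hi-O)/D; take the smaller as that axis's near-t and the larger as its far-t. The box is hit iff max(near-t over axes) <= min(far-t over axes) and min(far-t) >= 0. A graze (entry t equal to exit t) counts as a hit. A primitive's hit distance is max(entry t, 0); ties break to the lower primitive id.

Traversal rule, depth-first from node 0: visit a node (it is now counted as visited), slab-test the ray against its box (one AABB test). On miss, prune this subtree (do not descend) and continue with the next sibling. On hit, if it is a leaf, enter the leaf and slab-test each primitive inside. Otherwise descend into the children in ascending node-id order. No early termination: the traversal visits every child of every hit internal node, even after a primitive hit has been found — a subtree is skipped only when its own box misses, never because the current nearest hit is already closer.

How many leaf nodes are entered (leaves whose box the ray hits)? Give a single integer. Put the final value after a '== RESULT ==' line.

Traverse from the root:
N0 x:[17,94/3] y:[17,54] z:[19,61] -> hit [19,94/3], descend [1, 11, 12, 23]
  N1 x:[73/3,91/3] y:[42,49] z:[49,61] -> miss, prune
  N11 x:[17,73/3] y:[26,54] z:[19,34] -> miss, prune
  N12 x:[53/3,30] y:[21,31] z:[48,58] -> miss, prune
  N23 x:[71/3,94/3] y:[17,34] z:[19,41] -> hit [71/3,94/3], descend [2, 7, 26, 27]
    N2 x:[25,80/3] y:[17,24] z:[36,41] -> miss, prune
    N7 x:[71/3,28] y:[17,21] z:[19,33] -> miss, prune
    N26 x:[89/3,94/3] y:[27,30] z:[29,35] -> hit [89/3,30] leaf, test {P0@t=89/3}
    N27 x:[82/3,29] y:[28,34] z:[22,29] -> hit [28,29], descend [21, 29]
      N21 x:[82/3,28] y:[28,31] z:[26,29] -> hit [28,28] leaf, test {P7@t=28}
      N29 x:[85/3,29] y:[28,34] z:[22,27] -> miss, prune

Summary -> nodes [0, 1, 11, 12, 23, 2, 7, 26, 27, 21, 29]; box-tests=11; leaf-entries=2; first=P7

== RESULT ==
2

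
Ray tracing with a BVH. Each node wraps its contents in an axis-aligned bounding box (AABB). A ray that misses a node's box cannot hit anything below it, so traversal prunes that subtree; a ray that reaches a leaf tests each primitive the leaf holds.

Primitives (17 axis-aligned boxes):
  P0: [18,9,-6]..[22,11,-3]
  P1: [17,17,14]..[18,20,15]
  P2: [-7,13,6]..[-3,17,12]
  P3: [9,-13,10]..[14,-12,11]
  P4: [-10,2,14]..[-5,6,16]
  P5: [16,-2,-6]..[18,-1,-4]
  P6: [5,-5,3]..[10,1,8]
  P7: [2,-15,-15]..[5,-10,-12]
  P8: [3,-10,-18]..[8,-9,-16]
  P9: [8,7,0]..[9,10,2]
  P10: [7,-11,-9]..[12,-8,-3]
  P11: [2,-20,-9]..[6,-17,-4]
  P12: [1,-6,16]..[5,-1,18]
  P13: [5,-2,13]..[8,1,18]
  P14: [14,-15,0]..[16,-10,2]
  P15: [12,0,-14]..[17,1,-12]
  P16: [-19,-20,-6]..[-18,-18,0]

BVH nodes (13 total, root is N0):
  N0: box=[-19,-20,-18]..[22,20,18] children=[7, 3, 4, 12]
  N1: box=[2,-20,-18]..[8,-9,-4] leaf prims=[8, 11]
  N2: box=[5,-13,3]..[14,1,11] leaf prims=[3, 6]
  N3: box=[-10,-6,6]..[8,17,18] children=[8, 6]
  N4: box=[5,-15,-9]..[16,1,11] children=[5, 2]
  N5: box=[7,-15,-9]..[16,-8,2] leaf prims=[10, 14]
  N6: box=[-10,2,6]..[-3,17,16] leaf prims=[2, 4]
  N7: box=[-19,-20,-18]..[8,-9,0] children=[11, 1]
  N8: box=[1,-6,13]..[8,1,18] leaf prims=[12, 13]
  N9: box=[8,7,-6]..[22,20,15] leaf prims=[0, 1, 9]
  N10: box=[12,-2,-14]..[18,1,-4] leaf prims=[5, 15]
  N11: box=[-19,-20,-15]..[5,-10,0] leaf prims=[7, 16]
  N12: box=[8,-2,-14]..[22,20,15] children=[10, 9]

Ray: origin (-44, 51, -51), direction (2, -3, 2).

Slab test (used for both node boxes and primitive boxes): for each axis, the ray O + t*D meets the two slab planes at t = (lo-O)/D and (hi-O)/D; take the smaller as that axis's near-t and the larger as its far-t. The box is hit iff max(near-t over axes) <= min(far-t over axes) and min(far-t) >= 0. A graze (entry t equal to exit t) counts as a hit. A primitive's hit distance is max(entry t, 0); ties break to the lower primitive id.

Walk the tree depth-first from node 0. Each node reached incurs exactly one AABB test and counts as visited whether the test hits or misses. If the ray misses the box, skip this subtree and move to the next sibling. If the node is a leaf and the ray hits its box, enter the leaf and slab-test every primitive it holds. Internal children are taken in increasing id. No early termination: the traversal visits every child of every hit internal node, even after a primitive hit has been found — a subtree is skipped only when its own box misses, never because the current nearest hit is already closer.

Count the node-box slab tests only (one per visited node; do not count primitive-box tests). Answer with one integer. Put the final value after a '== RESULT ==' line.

Walk:
N0 x:[25/2,33] y:[31/3,71/3] z:[33/2,69/2] -> hit [33/2,71/3], descend [3, 4, 7, 12]
  N3 x:[17,26] y:[34/3,19] z:[57/2,69/2] -> miss, prune
  N4 x:[49/2,30] y:[50/3,22] z:[21,31] -> miss, prune
  N7 x:[25/2,26] y:[20,71/3] z:[33/2,51/2] -> hit [20,71/3], descend [1, 11]
    N1 x:[23,26] y:[20,71/3] z:[33/2,47/2] -> hit [23,47/2] leaf, test {P8(miss), P11@t=23}
    N11 x:[25/2,49/2] y:[61/3,71/3] z:[18,51/2] -> hit [61/3,71/3] leaf, test {P7(miss), P16(miss)}
  N12 x:[26,33] y:[31/3,53/3] z:[37/2,33] -> miss, prune

Summary -> nodes [0, 3, 4, 7, 1, 11, 12]; box-tests=7; leaf-entries=2; first=P11

== RESULT ==
7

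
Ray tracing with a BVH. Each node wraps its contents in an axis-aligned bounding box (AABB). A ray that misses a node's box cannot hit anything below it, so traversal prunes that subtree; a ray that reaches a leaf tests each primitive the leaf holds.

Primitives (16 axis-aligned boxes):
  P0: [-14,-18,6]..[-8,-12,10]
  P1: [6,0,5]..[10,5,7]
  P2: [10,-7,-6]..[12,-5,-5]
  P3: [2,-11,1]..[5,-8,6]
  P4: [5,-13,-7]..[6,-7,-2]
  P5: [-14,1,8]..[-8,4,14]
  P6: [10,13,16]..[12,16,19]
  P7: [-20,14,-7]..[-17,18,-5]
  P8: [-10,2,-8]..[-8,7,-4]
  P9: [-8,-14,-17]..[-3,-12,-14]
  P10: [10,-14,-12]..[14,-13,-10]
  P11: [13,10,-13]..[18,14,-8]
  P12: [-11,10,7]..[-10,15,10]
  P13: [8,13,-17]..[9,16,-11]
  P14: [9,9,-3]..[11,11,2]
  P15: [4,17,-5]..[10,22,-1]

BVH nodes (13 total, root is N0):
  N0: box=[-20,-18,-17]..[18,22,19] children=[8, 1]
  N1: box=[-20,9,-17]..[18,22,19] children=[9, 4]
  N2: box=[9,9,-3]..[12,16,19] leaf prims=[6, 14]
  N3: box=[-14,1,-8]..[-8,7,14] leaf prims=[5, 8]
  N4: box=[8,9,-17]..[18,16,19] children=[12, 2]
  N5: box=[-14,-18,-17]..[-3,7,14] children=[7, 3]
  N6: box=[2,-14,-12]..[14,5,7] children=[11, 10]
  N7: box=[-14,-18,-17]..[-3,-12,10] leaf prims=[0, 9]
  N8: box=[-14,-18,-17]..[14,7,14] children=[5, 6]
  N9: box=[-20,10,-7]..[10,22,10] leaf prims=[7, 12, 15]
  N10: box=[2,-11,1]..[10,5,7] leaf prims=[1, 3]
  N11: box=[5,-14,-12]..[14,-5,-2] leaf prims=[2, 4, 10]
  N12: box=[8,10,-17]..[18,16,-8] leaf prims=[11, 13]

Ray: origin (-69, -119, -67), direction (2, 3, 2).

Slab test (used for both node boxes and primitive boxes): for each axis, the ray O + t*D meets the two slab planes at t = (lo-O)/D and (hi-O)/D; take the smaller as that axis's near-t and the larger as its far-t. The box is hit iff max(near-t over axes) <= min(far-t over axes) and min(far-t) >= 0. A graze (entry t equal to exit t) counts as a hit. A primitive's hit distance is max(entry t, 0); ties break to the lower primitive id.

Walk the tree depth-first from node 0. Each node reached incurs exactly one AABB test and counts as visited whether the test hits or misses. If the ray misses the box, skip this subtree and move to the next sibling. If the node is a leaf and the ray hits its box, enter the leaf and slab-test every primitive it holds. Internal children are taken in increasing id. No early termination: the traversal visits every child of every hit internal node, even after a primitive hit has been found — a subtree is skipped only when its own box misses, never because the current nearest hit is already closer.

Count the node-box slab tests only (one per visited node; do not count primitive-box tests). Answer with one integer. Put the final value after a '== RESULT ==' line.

Walk:
N0 x:[49/2,87/2] y:[101/3,47] z:[25,43] -> hit [101/3,43], descend [1, 8]
  N1 x:[49/2,87/2] y:[128/3,47] z:[25,43] -> hit [128/3,43], descend [4, 9]
    N4 x:[77/2,87/2] y:[128/3,45] z:[25,43] -> hit [128/3,43], descend [2, 12]
      N2 x:[39,81/2] y:[128/3,45] z:[32,43] -> miss, prune
      N12 x:[77/2,87/2] y:[43,45] z:[25,59/2] -> miss, prune
    N9 x:[49/2,79/2] y:[43,47] z:[30,77/2] -> miss, prune
  N8 x:[55/2,83/2] y:[101/3,42] z:[25,81/2] -> hit [101/3,81/2], descend [5, 6]
    N5 x:[55/2,33] y:[101/3,42] z:[25,81/2] -> miss, prune
    N6 x:[71/2,83/2] y:[35,124/3] z:[55/2,37] -> hit [71/2,37], descend [10, 11]
      N10 x:[71/2,79/2] y:[36,124/3] z:[34,37] -> hit [36,37] leaf, test {P1(miss), P3@t=36}
      N11 x:[37,83/2] y:[35,38] z:[55/2,65/2] -> miss, prune

order=[0, 1, 4, 2, 12, 9, 8, 5, 6, 10, 11]  |boxes|=11  |leaves|=1  hit=P3

== RESULT ==
11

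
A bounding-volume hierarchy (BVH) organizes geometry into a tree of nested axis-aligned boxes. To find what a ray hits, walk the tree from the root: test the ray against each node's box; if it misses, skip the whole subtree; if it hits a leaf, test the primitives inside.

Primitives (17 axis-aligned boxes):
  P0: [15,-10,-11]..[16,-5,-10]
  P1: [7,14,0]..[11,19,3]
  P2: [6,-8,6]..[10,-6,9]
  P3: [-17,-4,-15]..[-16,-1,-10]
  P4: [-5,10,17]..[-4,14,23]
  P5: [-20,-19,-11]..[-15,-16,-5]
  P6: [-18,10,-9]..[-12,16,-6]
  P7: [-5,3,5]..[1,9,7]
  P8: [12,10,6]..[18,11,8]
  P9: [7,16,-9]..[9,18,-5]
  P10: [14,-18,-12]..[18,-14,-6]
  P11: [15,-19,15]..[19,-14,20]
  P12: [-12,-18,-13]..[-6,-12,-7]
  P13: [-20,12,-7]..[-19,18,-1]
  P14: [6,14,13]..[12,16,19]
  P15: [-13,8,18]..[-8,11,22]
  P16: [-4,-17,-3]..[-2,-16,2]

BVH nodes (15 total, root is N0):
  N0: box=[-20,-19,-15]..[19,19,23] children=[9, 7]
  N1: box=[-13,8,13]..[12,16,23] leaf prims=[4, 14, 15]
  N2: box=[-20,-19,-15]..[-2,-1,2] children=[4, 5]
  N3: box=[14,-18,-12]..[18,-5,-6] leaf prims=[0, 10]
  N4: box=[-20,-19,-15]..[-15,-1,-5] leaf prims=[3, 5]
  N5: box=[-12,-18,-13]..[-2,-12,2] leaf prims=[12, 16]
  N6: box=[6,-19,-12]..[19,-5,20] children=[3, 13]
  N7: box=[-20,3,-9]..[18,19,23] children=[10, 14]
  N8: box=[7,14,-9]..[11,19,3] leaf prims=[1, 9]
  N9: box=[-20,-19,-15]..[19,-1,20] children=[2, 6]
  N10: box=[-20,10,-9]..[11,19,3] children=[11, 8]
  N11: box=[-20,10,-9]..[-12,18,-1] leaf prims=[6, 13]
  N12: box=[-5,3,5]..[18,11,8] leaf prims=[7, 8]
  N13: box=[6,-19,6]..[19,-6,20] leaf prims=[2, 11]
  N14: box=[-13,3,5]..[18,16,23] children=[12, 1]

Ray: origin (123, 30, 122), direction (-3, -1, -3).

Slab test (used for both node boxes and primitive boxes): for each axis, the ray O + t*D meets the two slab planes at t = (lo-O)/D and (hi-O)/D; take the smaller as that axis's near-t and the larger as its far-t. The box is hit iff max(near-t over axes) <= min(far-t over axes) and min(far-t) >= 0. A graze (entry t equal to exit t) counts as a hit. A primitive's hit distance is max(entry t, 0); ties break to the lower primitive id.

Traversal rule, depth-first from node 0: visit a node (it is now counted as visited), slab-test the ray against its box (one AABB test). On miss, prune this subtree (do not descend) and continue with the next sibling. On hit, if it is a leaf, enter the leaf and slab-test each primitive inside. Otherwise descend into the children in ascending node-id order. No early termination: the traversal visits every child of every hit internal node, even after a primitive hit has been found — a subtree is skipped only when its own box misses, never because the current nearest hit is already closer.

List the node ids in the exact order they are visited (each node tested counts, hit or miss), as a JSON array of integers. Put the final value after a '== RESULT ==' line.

Walk:
N0 x:[104/3,143/3] y:[11,49] z:[33,137/3] -> hit [104/3,137/3], descend [7, 9]
  N7 x:[35,143/3] y:[11,27] z:[33,131/3] -> miss, prune
  N9 x:[104/3,143/3] y:[31,49] z:[34,137/3] -> hit [104/3,137/3], descend [2, 6]
    N2 x:[125/3,143/3] y:[31,49] z:[40,137/3] -> hit [125/3,137/3], descend [4, 5]
      N4 x:[46,143/3] y:[31,49] z:[127/3,137/3] -> miss, prune
      N5 x:[125/3,45] y:[42,48] z:[40,45] -> hit [42,45] leaf, test {P12@t=43, P16(miss)}
    N6 x:[104/3,39] y:[35,49] z:[34,134/3] -> hit [35,39], descend [3, 13]
      N3 x:[35,109/3] y:[35,48] z:[128/3,134/3] -> miss, prune
      N13 x:[104/3,39] y:[36,49] z:[34,116/3] -> hit [36,116/3] leaf, test {P2@t=113/3, P11(miss)}

Visited [0, 7, 9, 2, 4, 5, 6, 3, 13]. Tests: 9 box, 2 leaf. Nearest: P2.

== RESULT ==
[0, 7, 9, 2, 4, 5, 6, 3, 13]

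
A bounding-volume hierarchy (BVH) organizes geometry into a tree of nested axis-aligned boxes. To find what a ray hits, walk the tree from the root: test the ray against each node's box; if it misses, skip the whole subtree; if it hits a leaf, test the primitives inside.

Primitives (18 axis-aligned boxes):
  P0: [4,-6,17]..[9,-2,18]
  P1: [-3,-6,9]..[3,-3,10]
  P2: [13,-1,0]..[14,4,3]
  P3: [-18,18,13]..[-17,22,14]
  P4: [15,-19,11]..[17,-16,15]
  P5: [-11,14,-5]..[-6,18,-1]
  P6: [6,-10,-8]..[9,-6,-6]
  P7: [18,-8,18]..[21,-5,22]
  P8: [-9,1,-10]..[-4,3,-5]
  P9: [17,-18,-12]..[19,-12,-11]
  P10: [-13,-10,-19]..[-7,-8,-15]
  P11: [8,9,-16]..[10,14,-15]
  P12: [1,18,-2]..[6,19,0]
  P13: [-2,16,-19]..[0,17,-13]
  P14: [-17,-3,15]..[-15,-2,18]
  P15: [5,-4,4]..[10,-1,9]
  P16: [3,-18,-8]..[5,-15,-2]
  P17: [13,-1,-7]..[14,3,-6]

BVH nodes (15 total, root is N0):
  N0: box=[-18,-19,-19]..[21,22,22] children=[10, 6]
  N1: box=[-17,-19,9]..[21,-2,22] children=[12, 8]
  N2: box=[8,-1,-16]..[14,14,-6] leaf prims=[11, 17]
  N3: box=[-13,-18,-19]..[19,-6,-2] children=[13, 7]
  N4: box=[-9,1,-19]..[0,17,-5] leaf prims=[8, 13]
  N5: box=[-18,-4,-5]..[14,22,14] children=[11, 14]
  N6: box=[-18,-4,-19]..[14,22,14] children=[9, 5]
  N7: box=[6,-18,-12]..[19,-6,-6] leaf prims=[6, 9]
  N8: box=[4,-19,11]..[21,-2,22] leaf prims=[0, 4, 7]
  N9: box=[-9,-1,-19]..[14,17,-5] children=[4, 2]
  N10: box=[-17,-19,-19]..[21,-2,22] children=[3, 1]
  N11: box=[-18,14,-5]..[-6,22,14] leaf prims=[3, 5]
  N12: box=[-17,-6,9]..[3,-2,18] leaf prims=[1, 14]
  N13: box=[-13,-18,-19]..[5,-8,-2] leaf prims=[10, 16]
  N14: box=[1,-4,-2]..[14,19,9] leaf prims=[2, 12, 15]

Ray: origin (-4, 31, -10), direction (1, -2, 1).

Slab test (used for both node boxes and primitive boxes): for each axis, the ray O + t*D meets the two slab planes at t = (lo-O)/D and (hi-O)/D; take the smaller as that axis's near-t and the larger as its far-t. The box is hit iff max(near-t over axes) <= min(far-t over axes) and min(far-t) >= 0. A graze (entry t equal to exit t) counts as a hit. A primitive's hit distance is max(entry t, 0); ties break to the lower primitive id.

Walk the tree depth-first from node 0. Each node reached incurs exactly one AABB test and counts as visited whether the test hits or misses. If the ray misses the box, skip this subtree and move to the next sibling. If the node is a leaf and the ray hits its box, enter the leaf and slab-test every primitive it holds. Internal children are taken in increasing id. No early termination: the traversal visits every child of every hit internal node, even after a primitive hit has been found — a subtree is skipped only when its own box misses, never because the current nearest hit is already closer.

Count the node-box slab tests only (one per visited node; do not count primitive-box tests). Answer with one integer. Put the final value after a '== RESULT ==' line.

Traverse from the root:
N0 x:[-14,25] y:[9/2,25] z:[-9,32] -> hit [9/2,25], descend [6, 10]
  N6 x:[-14,18] y:[9/2,35/2] z:[-9,24] -> hit [9/2,35/2], descend [5, 9]
    N5 x:[-14,18] y:[9/2,35/2] z:[5,24] -> hit [5,35/2], descend [11, 14]
      N11 x:[-14,-2] y:[9/2,17/2] z:[5,24] -> miss, prune
      N14 x:[5,18] y:[6,35/2] z:[8,19] -> hit [8,35/2] leaf, test {P2(miss), P12(miss), P15(miss)}
    N9 x:[-5,18] y:[7,16] z:[-9,5] -> miss, prune
  N10 x:[-13,25] y:[33/2,25] z:[-9,32] -> hit [33/2,25], descend [1, 3]
    N1 x:[-13,25] y:[33/2,25] z:[19,32] -> hit [19,25], descend [8, 12]
      N8 x:[8,25] y:[33/2,25] z:[21,32] -> hit [21,25] leaf, test {P0(miss), P4(miss), P7(miss)}
      N12 x:[-13,7] y:[33/2,37/2] z:[19,28] -> miss, prune
    N3 x:[-9,23] y:[37/2,49/2] z:[-9,8] -> miss, prune

Summary -> nodes [0, 6, 5, 11, 14, 9, 10, 1, 8, 12, 3]; box-tests=11; leaf-entries=2; first=miss

== RESULT ==
11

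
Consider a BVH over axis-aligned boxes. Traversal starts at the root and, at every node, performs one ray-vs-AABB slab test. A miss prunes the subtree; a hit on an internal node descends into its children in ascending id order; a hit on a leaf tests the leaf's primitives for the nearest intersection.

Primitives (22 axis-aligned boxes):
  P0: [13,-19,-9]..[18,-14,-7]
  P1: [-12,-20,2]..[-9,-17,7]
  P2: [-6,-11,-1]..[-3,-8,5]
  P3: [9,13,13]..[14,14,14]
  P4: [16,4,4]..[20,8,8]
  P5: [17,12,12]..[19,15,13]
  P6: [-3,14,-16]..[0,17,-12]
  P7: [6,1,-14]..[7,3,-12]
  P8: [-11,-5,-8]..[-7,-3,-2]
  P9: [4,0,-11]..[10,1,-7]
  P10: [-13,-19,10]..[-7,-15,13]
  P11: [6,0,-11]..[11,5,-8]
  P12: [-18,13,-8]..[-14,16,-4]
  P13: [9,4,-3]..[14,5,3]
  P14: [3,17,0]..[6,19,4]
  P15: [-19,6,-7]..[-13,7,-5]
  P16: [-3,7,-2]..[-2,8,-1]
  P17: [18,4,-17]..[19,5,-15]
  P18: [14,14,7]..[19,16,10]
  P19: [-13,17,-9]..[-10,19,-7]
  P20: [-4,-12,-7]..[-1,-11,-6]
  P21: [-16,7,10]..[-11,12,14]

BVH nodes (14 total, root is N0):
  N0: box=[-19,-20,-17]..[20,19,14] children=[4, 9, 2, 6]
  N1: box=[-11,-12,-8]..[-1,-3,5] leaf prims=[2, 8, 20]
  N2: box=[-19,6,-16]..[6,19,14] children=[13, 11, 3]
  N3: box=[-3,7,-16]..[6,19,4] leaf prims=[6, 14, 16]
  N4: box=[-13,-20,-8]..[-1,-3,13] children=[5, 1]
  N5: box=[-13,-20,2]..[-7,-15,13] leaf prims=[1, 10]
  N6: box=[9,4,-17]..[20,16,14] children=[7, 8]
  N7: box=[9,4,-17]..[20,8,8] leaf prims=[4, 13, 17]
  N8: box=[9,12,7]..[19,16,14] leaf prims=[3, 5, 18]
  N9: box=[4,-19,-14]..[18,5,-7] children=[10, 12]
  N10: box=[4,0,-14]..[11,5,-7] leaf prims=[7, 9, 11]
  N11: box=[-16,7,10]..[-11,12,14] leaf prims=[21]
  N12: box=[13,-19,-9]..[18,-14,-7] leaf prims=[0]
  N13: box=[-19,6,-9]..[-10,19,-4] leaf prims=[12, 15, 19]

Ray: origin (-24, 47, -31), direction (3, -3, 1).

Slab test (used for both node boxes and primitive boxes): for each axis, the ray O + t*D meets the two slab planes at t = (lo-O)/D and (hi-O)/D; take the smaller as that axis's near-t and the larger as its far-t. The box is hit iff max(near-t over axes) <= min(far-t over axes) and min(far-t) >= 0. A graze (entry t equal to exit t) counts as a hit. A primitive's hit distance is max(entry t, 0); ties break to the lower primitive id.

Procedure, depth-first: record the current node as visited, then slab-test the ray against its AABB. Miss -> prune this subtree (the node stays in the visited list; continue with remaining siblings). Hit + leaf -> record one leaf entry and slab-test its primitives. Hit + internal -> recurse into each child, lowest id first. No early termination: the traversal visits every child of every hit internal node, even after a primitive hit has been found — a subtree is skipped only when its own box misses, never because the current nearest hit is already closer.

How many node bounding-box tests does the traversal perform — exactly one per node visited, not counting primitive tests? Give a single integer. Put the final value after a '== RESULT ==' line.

Trace the traversal:
N0 x:[5/3,44/3] y:[28/3,67/3] z:[14,45] -> hit [14,44/3], descend [2, 4, 6, 9]
  N2 x:[5/3,10] y:[28/3,41/3] z:[15,45] -> miss, prune
  N4 x:[11/3,23/3] y:[50/3,67/3] z:[23,44] -> miss, prune
  N6 x:[11,44/3] y:[31/3,43/3] z:[14,45] -> hit [14,43/3], descend [7, 8]
    N7 x:[11,44/3] y:[13,43/3] z:[14,39] -> hit [14,43/3] leaf, test {P4(miss), P13(miss), P17@t=14}
    N8 x:[11,43/3] y:[31/3,35/3] z:[38,45] -> miss, prune
  N9 x:[28/3,14] y:[14,22] z:[17,24] -> miss, prune

Visited [0, 2, 4, 6, 7, 8, 9]. Tests: 7 box, 1 leaf. Nearest: P17.

== RESULT ==
7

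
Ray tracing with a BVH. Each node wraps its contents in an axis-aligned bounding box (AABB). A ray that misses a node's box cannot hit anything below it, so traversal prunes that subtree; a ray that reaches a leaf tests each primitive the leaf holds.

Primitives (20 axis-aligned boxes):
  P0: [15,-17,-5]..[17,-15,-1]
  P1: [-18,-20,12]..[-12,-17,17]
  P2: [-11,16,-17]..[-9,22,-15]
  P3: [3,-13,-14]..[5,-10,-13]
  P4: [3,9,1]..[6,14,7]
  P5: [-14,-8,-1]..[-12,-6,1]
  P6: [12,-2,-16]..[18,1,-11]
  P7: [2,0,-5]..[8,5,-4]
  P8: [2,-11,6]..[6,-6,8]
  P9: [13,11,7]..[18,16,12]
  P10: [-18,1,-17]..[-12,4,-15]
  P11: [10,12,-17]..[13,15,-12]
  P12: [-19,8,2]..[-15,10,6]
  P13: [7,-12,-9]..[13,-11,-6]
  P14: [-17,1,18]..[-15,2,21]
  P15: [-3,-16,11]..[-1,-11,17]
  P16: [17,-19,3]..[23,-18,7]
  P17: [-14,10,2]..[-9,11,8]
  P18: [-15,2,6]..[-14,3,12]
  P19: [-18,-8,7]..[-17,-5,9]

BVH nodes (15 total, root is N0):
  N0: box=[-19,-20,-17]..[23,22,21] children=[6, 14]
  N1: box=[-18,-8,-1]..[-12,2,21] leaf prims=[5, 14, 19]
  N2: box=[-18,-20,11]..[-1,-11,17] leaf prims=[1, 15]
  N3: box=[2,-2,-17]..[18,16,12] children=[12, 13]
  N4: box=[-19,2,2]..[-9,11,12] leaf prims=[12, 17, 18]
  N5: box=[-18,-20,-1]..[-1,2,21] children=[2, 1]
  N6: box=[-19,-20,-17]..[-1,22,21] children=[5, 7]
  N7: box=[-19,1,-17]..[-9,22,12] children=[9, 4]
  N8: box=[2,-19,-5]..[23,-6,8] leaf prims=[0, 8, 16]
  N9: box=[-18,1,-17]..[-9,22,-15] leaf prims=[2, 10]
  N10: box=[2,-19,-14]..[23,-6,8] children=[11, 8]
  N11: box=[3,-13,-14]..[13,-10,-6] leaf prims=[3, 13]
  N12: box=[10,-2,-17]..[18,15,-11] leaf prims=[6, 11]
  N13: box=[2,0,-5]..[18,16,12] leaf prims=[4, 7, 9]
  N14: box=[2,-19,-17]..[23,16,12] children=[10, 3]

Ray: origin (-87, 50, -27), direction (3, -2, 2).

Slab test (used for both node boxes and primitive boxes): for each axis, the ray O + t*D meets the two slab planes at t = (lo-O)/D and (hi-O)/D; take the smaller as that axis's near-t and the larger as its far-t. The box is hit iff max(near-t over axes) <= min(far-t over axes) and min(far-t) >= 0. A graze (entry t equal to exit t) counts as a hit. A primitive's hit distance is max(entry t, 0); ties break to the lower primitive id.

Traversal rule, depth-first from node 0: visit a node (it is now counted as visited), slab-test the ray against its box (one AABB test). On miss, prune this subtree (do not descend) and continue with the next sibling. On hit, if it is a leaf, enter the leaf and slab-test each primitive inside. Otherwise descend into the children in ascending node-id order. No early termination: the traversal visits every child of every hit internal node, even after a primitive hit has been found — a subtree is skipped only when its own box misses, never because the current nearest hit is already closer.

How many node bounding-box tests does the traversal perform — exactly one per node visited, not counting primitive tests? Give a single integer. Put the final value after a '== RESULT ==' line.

Traverse from the root:
N0 x:[68/3,110/3] y:[14,35] z:[5,24] -> hit [68/3,24], descend [6, 14]
  N6 x:[68/3,86/3] y:[14,35] z:[5,24] -> hit [68/3,24], descend [5, 7]
    N5 x:[23,86/3] y:[24,35] z:[13,24] -> hit [24,24], descend [1, 2]
      N1 x:[23,25] y:[24,29] z:[13,24] -> hit [24,24] leaf, test {P5(miss), P14@t=24, P19(miss)}
      N2 x:[23,86/3] y:[61/2,35] z:[19,22] -> miss, prune
    N7 x:[68/3,26] y:[14,49/2] z:[5,39/2] -> miss, prune
  N14 x:[89/3,110/3] y:[17,69/2] z:[5,39/2] -> miss, prune

Visited [0, 6, 5, 1, 2, 7, 14]. Tests: 7 box, 1 leaf. Nearest: P14.

== RESULT ==
7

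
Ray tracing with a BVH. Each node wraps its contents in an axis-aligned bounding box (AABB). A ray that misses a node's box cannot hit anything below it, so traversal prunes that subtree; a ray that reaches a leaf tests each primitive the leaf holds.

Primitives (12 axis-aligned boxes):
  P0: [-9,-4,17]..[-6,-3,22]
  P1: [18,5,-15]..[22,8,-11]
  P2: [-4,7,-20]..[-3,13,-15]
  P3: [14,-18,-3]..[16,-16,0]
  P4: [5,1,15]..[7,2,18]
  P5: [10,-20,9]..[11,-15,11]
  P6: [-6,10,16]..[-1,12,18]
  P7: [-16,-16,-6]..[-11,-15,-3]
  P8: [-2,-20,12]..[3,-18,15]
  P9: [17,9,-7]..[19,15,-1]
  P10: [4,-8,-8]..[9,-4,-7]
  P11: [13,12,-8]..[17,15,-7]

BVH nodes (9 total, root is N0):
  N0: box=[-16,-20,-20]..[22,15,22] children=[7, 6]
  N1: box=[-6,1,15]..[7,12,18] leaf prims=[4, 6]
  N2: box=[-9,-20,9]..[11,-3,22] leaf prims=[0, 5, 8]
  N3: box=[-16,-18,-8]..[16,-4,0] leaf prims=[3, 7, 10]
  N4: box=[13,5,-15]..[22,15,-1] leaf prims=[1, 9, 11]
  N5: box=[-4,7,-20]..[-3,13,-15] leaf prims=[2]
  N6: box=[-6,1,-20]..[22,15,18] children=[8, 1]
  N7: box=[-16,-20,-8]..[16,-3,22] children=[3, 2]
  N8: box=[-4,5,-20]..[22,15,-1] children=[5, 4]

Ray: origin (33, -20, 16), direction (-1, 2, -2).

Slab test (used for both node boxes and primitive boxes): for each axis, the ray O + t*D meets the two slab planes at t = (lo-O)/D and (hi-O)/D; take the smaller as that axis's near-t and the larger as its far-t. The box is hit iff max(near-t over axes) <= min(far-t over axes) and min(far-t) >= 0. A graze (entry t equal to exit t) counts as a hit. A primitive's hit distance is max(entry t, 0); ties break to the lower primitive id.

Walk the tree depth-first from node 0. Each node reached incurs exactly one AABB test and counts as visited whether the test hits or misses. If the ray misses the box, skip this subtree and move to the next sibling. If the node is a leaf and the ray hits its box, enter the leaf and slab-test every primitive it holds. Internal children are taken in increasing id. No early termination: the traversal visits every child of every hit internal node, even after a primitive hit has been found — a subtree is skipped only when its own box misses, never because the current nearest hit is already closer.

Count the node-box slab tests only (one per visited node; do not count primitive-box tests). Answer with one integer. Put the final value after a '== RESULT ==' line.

Traverse from the root:
N0 x:[11,49] y:[0,35/2] z:[-3,18] -> hit [11,35/2], descend [6, 7]
  N6 x:[11,39] y:[21/2,35/2] z:[-1,18] -> hit [11,35/2], descend [1, 8]
    N1 x:[26,39] y:[21/2,16] z:[-1,1/2] -> miss, prune
    N8 x:[11,37] y:[25/2,35/2] z:[17/2,18] -> hit [25/2,35/2], descend [4, 5]
      N4 x:[11,20] y:[25/2,35/2] z:[17/2,31/2] -> hit [25/2,31/2] leaf, test {P1@t=27/2, P9(miss), P11(miss)}
      N5 x:[36,37] y:[27/2,33/2] z:[31/2,18] -> miss, prune
  N7 x:[17,49] y:[0,17/2] z:[-3,12] -> miss, prune

7 AABB tests over nodes [0, 6, 1, 8, 4, 5, 7]; 1 leaf entered; closest P1.

== RESULT ==
7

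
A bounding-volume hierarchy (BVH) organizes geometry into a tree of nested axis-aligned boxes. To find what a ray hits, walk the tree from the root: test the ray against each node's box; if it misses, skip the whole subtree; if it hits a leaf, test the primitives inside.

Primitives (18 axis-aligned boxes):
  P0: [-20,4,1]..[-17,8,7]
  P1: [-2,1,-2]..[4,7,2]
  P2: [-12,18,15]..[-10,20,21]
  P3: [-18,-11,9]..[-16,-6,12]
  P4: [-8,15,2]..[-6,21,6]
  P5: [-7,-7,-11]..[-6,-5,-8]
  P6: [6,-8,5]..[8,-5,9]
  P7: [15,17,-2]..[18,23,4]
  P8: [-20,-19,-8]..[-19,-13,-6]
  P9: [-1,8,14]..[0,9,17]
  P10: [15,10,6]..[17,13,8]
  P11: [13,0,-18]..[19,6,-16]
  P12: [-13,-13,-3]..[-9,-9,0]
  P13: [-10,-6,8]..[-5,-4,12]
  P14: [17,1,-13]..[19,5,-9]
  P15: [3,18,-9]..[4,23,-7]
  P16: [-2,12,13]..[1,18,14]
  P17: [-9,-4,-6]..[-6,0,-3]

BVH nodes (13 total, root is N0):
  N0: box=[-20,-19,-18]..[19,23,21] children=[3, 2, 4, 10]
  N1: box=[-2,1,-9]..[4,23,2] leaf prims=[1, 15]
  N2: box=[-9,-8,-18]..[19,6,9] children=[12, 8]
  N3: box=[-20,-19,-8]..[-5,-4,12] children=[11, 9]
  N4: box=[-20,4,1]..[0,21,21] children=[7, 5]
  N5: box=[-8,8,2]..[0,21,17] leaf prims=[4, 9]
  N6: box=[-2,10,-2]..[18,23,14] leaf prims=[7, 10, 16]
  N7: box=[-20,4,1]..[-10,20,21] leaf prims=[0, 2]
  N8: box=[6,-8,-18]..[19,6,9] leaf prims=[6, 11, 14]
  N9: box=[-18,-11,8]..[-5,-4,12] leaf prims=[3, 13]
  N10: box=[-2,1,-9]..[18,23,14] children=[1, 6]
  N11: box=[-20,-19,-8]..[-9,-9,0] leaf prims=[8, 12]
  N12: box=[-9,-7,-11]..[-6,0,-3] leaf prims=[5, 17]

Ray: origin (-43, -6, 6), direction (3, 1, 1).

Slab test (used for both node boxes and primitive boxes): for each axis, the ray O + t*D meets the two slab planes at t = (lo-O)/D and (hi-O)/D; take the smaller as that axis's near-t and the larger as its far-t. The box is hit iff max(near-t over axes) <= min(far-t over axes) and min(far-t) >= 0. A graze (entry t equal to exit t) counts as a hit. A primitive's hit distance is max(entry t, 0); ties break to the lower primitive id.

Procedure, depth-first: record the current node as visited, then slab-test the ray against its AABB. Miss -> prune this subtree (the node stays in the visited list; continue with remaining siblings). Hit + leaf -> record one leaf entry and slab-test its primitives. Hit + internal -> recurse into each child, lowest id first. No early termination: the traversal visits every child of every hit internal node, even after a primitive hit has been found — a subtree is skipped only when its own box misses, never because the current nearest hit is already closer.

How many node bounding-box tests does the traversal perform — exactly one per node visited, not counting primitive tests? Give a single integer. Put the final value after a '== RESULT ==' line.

Walk:
N0 x:[23/3,62/3] y:[-13,29] z:[-24,15] -> hit [23/3,15], descend [2, 3, 4, 10]
  N2 x:[34/3,62/3] y:[-2,12] z:[-24,3] -> miss, prune
  N3 x:[23/3,38/3] y:[-13,2] z:[-14,6] -> miss, prune
  N4 x:[23/3,43/3] y:[10,27] z:[-5,15] -> hit [10,43/3], descend [5, 7]
    N5 x:[35/3,43/3] y:[14,27] z:[-4,11] -> miss, prune
    N7 x:[23/3,11] y:[10,26] z:[-5,15] -> hit [10,11] leaf, test {P0(miss), P2(miss)}
  N10 x:[41/3,61/3] y:[7,29] z:[-15,8] -> miss, prune

7 AABB tests over nodes [0, 2, 3, 4, 5, 7, 10]; 1 leaf entered; closest miss.

== RESULT ==
7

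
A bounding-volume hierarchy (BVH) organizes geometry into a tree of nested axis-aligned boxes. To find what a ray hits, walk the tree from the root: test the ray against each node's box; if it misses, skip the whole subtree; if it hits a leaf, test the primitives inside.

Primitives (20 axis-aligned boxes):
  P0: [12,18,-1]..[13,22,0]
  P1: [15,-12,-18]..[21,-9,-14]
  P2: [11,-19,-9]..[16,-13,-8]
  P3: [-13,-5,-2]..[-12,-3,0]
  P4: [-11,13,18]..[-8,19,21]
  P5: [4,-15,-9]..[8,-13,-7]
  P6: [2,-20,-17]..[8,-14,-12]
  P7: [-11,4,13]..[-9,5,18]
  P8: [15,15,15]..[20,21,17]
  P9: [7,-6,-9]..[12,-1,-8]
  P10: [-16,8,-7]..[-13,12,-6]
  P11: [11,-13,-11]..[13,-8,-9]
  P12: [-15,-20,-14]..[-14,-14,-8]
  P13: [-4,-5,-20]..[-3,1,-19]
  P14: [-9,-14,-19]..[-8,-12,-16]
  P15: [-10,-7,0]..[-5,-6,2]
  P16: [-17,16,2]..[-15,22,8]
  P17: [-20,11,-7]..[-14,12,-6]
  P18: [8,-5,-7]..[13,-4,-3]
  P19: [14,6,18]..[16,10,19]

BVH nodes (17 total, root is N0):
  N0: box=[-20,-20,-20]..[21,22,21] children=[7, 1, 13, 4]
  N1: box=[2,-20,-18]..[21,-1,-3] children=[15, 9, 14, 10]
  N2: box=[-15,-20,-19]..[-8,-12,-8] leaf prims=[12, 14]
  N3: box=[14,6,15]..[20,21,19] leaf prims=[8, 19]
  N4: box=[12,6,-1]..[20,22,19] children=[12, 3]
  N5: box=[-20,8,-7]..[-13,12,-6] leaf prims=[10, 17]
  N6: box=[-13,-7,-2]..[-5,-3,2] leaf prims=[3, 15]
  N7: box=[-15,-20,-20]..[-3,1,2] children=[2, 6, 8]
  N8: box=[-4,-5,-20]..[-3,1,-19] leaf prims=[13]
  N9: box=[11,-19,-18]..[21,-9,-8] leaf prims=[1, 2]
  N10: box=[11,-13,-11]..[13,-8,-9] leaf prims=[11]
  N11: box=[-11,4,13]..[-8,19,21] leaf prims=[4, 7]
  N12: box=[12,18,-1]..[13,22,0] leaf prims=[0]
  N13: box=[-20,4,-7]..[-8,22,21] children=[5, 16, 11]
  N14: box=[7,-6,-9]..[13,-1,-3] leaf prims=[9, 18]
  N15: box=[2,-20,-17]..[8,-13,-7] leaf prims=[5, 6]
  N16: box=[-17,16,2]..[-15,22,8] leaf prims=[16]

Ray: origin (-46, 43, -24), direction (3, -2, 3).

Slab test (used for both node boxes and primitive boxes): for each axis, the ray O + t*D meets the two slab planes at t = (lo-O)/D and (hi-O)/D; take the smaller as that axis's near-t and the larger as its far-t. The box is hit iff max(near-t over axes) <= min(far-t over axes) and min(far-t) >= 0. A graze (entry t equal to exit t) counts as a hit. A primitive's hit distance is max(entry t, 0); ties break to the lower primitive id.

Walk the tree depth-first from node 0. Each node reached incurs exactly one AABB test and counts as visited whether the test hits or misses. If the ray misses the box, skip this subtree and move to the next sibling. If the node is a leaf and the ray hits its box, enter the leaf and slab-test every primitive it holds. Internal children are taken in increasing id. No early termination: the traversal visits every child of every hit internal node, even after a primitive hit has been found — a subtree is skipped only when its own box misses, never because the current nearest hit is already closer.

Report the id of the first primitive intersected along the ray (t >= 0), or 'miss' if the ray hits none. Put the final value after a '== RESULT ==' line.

Trace the traversal:
N0 x:[26/3,67/3] y:[21/2,63/2] z:[4/3,15] -> hit [21/2,15], descend [1, 4, 7, 13]
  N1 x:[16,67/3] y:[22,63/2] z:[2,7] -> miss, prune
  N4 x:[58/3,22] y:[21/2,37/2] z:[23/3,43/3] -> miss, prune
  N7 x:[31/3,43/3] y:[21,63/2] z:[4/3,26/3] -> miss, prune
  N13 x:[26/3,38/3] y:[21/2,39/2] z:[17/3,15] -> hit [21/2,38/3], descend [5, 11, 16]
    N5 x:[26/3,11] y:[31/2,35/2] z:[17/3,6] -> miss, prune
    N11 x:[35/3,38/3] y:[12,39/2] z:[37/3,15] -> hit [37/3,38/3] leaf, test {P4(miss), P7(miss)}
    N16 x:[29/3,31/3] y:[21/2,27/2] z:[26/3,32/3] -> miss, prune

Summary -> nodes [0, 1, 4, 7, 13, 5, 11, 16]; box-tests=8; leaf-entries=1; first=miss

== RESULT ==
miss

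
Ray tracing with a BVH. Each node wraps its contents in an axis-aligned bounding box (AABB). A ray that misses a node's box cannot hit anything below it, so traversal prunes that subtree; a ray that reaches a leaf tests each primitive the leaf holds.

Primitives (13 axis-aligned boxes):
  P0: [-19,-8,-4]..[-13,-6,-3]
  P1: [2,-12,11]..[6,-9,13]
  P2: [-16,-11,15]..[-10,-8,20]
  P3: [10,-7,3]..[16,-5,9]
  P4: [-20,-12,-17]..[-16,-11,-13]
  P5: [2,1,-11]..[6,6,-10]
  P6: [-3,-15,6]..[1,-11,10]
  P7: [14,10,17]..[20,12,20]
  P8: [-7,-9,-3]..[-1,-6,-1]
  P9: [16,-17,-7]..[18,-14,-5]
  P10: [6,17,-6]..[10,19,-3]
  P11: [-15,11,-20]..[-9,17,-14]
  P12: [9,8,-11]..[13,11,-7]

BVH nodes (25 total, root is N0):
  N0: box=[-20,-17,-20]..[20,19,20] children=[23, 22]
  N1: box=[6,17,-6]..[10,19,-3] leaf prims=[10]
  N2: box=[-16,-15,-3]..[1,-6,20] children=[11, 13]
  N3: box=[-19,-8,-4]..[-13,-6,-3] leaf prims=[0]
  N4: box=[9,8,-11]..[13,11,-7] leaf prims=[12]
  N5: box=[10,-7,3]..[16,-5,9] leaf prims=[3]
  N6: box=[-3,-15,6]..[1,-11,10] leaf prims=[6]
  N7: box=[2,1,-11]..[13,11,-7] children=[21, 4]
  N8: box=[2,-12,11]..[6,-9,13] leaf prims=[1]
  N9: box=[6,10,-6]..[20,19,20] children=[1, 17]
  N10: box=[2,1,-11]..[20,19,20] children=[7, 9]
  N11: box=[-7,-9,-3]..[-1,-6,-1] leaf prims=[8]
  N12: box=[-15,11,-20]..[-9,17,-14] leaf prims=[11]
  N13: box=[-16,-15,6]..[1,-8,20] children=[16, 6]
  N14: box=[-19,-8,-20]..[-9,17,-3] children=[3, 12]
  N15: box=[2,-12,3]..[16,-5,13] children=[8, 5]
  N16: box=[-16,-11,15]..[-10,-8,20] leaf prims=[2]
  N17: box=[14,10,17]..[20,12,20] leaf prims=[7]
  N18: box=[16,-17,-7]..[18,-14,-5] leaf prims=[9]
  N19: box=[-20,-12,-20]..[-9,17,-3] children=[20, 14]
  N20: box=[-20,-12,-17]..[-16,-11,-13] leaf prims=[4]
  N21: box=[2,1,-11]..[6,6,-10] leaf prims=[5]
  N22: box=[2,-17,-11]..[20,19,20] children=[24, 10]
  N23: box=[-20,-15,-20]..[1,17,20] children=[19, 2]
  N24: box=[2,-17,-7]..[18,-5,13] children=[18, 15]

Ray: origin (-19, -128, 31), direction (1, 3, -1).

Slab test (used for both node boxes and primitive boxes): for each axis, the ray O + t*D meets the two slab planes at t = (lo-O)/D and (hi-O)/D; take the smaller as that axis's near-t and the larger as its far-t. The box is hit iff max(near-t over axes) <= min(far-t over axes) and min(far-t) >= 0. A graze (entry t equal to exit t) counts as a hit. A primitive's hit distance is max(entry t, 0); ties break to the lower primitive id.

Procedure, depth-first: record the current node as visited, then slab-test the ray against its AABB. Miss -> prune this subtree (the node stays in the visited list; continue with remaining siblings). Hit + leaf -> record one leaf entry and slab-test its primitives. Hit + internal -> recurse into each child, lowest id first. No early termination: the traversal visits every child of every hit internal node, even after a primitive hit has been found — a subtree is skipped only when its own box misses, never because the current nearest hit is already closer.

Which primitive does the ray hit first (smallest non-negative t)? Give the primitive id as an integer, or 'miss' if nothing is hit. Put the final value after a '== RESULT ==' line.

Traverse from the root:
N0 x:[-1,39] y:[37,49] z:[11,51] -> hit [37,39], descend [22, 23]
  N22 x:[21,39] y:[37,49] z:[11,42] -> hit [37,39], descend [10, 24]
    N10 x:[21,39] y:[43,49] z:[11,42] -> miss, prune
    N24 x:[21,37] y:[37,41] z:[18,38] -> hit [37,37], descend [15, 18]
      N15 x:[21,35] y:[116/3,41] z:[18,28] -> miss, prune
      N18 x:[35,37] y:[37,38] z:[36,38] -> hit [37,37] leaf, test {P9@t=37}
  N23 x:[-1,20] y:[113/3,145/3] z:[11,51] -> miss, prune

7 AABB tests over nodes [0, 22, 10, 24, 15, 18, 23]; 1 leaf entered; closest P9.

== RESULT ==
9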